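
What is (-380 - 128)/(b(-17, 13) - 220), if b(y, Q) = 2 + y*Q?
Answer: 508/439 ≈ 1.1572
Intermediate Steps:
b(y, Q) = 2 + Q*y
(-380 - 128)/(b(-17, 13) - 220) = (-380 - 128)/((2 + 13*(-17)) - 220) = -508/((2 - 221) - 220) = -508/(-219 - 220) = -508/(-439) = -508*(-1/439) = 508/439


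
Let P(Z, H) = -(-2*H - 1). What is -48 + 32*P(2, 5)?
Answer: 304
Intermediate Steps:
P(Z, H) = 1 + 2*H (P(Z, H) = -(-1 - 2*H) = 1 + 2*H)
-48 + 32*P(2, 5) = -48 + 32*(1 + 2*5) = -48 + 32*(1 + 10) = -48 + 32*11 = -48 + 352 = 304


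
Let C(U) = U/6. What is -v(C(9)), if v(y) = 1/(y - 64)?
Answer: 2/125 ≈ 0.016000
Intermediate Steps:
C(U) = U/6 (C(U) = U*(⅙) = U/6)
v(y) = 1/(-64 + y)
-v(C(9)) = -1/(-64 + (⅙)*9) = -1/(-64 + 3/2) = -1/(-125/2) = -1*(-2/125) = 2/125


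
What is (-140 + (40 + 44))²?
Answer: 3136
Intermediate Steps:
(-140 + (40 + 44))² = (-140 + 84)² = (-56)² = 3136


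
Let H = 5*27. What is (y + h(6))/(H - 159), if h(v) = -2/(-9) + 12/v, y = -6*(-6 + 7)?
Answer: 17/108 ≈ 0.15741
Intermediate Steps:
y = -6 (y = -6*1 = -6)
h(v) = 2/9 + 12/v (h(v) = -2*(-1/9) + 12/v = 2/9 + 12/v)
H = 135
(y + h(6))/(H - 159) = (-6 + (2/9 + 12/6))/(135 - 159) = (-6 + (2/9 + 12*(1/6)))/(-24) = (-6 + (2/9 + 2))*(-1/24) = (-6 + 20/9)*(-1/24) = -34/9*(-1/24) = 17/108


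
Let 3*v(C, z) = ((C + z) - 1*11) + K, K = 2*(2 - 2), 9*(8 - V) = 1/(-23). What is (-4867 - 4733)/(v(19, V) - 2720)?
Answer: 5961600/1685807 ≈ 3.5363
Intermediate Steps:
V = 1657/207 (V = 8 - ⅑/(-23) = 8 - ⅑*(-1/23) = 8 + 1/207 = 1657/207 ≈ 8.0048)
K = 0 (K = 2*0 = 0)
v(C, z) = -11/3 + C/3 + z/3 (v(C, z) = (((C + z) - 1*11) + 0)/3 = (((C + z) - 11) + 0)/3 = ((-11 + C + z) + 0)/3 = (-11 + C + z)/3 = -11/3 + C/3 + z/3)
(-4867 - 4733)/(v(19, V) - 2720) = (-4867 - 4733)/((-11/3 + (⅓)*19 + (⅓)*(1657/207)) - 2720) = -9600/((-11/3 + 19/3 + 1657/621) - 2720) = -9600/(3313/621 - 2720) = -9600/(-1685807/621) = -9600*(-621/1685807) = 5961600/1685807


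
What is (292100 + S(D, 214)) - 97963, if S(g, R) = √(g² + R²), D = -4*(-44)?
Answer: 194137 + 2*√19193 ≈ 1.9441e+5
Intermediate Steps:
D = 176
S(g, R) = √(R² + g²)
(292100 + S(D, 214)) - 97963 = (292100 + √(214² + 176²)) - 97963 = (292100 + √(45796 + 30976)) - 97963 = (292100 + √76772) - 97963 = (292100 + 2*√19193) - 97963 = 194137 + 2*√19193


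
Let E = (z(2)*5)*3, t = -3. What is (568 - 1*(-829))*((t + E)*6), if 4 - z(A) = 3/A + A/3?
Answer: 205359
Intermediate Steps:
z(A) = 4 - 3/A - A/3 (z(A) = 4 - (3/A + A/3) = 4 + (-3/A - A/3) = 4 - 3/A - A/3)
E = 55/2 (E = ((4 - 3/2 - ⅓*2)*5)*3 = ((4 - 3*½ - ⅔)*5)*3 = ((4 - 3/2 - ⅔)*5)*3 = ((11/6)*5)*3 = (55/6)*3 = 55/2 ≈ 27.500)
(568 - 1*(-829))*((t + E)*6) = (568 - 1*(-829))*((-3 + 55/2)*6) = (568 + 829)*((49/2)*6) = 1397*147 = 205359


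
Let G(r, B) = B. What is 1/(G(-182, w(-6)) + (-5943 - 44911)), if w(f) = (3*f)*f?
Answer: -1/50746 ≈ -1.9706e-5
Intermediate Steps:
w(f) = 3*f²
1/(G(-182, w(-6)) + (-5943 - 44911)) = 1/(3*(-6)² + (-5943 - 44911)) = 1/(3*36 - 50854) = 1/(108 - 50854) = 1/(-50746) = -1/50746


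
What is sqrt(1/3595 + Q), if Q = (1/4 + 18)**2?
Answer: sqrt(68872186745)/14380 ≈ 18.250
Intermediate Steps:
Q = 5329/16 (Q = (1/4 + 18)**2 = (73/4)**2 = 5329/16 ≈ 333.06)
sqrt(1/3595 + Q) = sqrt(1/3595 + 5329/16) = sqrt(19157771/57520) = sqrt(68872186745)/14380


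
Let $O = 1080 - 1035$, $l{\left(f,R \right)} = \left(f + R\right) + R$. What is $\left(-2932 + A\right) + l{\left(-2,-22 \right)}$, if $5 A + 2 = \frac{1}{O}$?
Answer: $- \frac{670139}{225} \approx -2978.4$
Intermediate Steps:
$l{\left(f,R \right)} = f + 2 R$ ($l{\left(f,R \right)} = \left(R + f\right) + R = f + 2 R$)
$O = 45$
$A = - \frac{89}{225}$ ($A = - \frac{2}{5} + \frac{1}{5 \cdot 45} = - \frac{2}{5} + \frac{1}{5} \cdot \frac{1}{45} = - \frac{2}{5} + \frac{1}{225} = - \frac{89}{225} \approx -0.39556$)
$\left(-2932 + A\right) + l{\left(-2,-22 \right)} = \left(-2932 - \frac{89}{225}\right) + \left(-2 + 2 \left(-22\right)\right) = - \frac{659789}{225} - 46 = - \frac{670139}{225}$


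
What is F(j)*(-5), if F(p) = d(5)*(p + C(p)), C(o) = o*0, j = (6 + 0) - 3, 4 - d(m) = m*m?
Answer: 315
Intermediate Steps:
d(m) = 4 - m² (d(m) = 4 - m*m = 4 - m²)
j = 3 (j = 6 - 3 = 3)
C(o) = 0
F(p) = -21*p (F(p) = (4 - 1*5²)*(p + 0) = (4 - 1*25)*p = (4 - 25)*p = -21*p)
F(j)*(-5) = -21*3*(-5) = -63*(-5) = 315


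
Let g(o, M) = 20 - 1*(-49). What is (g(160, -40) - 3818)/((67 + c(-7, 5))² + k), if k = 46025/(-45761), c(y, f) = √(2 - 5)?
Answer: 171557989*I/(-205237821*I + 6131974*√3) ≈ -0.83367 + 0.043142*I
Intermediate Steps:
c(y, f) = I*√3 (c(y, f) = √(-3) = I*√3)
g(o, M) = 69 (g(o, M) = 20 + 49 = 69)
k = -46025/45761 (k = 46025*(-1/45761) = -46025/45761 ≈ -1.0058)
(g(160, -40) - 3818)/((67 + c(-7, 5))² + k) = (69 - 3818)/((67 + I*√3)² - 46025/45761) = -3749/(-46025/45761 + (67 + I*√3)²)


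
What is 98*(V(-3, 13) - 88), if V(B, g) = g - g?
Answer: -8624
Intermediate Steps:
V(B, g) = 0
98*(V(-3, 13) - 88) = 98*(0 - 88) = 98*(-88) = -8624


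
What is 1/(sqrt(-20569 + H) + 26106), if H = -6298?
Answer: 26106/681550103 - I*sqrt(26867)/681550103 ≈ 3.8304e-5 - 2.405e-7*I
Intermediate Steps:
1/(sqrt(-20569 + H) + 26106) = 1/(sqrt(-20569 - 6298) + 26106) = 1/(sqrt(-26867) + 26106) = 1/(I*sqrt(26867) + 26106) = 1/(26106 + I*sqrt(26867))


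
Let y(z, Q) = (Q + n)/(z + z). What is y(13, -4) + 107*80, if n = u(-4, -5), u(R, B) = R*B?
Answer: 111288/13 ≈ 8560.6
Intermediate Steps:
u(R, B) = B*R
n = 20 (n = -5*(-4) = 20)
y(z, Q) = (20 + Q)/(2*z) (y(z, Q) = (Q + 20)/(z + z) = (20 + Q)/((2*z)) = (20 + Q)*(1/(2*z)) = (20 + Q)/(2*z))
y(13, -4) + 107*80 = (½)*(20 - 4)/13 + 107*80 = (½)*(1/13)*16 + 8560 = 8/13 + 8560 = 111288/13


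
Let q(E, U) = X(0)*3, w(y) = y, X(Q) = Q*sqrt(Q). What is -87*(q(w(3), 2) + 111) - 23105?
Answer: -32762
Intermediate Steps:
X(Q) = Q**(3/2)
q(E, U) = 0 (q(E, U) = 0**(3/2)*3 = 0*3 = 0)
-87*(q(w(3), 2) + 111) - 23105 = -87*(0 + 111) - 23105 = -87*111 - 23105 = -9657 - 23105 = -32762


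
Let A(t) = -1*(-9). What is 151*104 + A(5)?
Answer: 15713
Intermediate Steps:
A(t) = 9
151*104 + A(5) = 151*104 + 9 = 15704 + 9 = 15713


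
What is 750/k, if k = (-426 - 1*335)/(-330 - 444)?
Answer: 580500/761 ≈ 762.81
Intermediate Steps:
k = 761/774 (k = (-426 - 335)/(-774) = -761*(-1/774) = 761/774 ≈ 0.98320)
750/k = 750/(761/774) = 750*(774/761) = 580500/761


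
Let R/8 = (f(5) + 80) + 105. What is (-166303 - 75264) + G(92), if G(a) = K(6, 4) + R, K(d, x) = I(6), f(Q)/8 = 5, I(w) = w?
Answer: -239761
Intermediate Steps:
f(Q) = 40 (f(Q) = 8*5 = 40)
K(d, x) = 6
R = 1800 (R = 8*((40 + 80) + 105) = 8*(120 + 105) = 8*225 = 1800)
G(a) = 1806 (G(a) = 6 + 1800 = 1806)
(-166303 - 75264) + G(92) = (-166303 - 75264) + 1806 = -241567 + 1806 = -239761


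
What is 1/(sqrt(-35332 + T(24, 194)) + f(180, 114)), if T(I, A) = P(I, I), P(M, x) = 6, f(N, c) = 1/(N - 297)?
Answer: -117/483577615 - 13689*I*sqrt(35326)/483577615 ≈ -2.4195e-7 - 0.0053205*I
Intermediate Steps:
f(N, c) = 1/(-297 + N)
T(I, A) = 6
1/(sqrt(-35332 + T(24, 194)) + f(180, 114)) = 1/(sqrt(-35332 + 6) + 1/(-297 + 180)) = 1/(sqrt(-35326) + 1/(-117)) = 1/(I*sqrt(35326) - 1/117) = 1/(-1/117 + I*sqrt(35326))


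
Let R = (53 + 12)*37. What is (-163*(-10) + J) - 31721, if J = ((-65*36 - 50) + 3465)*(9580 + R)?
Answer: 12853784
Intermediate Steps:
R = 2405 (R = 65*37 = 2405)
J = 12883875 (J = ((-65*36 - 50) + 3465)*(9580 + 2405) = ((-2340 - 50) + 3465)*11985 = (-2390 + 3465)*11985 = 1075*11985 = 12883875)
(-163*(-10) + J) - 31721 = (-163*(-10) + 12883875) - 31721 = (1630 + 12883875) - 31721 = 12885505 - 31721 = 12853784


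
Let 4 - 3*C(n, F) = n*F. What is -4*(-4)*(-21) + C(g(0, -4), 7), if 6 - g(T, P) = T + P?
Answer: -358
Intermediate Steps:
g(T, P) = 6 - P - T (g(T, P) = 6 - (T + P) = 6 - (P + T) = 6 + (-P - T) = 6 - P - T)
C(n, F) = 4/3 - F*n/3 (C(n, F) = 4/3 - n*F/3 = 4/3 - F*n/3)
-4*(-4)*(-21) + C(g(0, -4), 7) = -4*(-4)*(-21) + (4/3 - 1/3*7*(6 - 1*(-4) - 1*0)) = 16*(-21) + (4/3 - 1/3*7*(6 + 4 + 0)) = -336 + (4/3 - 1/3*7*10) = -336 + (4/3 - 70/3) = -336 - 22 = -358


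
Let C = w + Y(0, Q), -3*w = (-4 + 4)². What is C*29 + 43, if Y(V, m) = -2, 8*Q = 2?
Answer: -15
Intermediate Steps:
Q = ¼ (Q = (⅛)*2 = ¼ ≈ 0.25000)
w = 0 (w = -(-4 + 4)²/3 = -⅓*0² = -⅓*0 = 0)
C = -2 (C = 0 - 2 = -2)
C*29 + 43 = -2*29 + 43 = -58 + 43 = -15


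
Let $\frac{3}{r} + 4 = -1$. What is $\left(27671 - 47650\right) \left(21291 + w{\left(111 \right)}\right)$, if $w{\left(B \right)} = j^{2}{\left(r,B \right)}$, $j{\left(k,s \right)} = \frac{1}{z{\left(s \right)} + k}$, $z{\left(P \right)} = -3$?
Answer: $- \frac{137821315511}{324} \approx -4.2537 \cdot 10^{8}$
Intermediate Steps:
$r = - \frac{3}{5}$ ($r = \frac{3}{-4 - 1} = \frac{3}{-5} = 3 \left(- \frac{1}{5}\right) = - \frac{3}{5} \approx -0.6$)
$j{\left(k,s \right)} = \frac{1}{-3 + k}$
$w{\left(B \right)} = \frac{25}{324}$ ($w{\left(B \right)} = \left(\frac{1}{-3 - \frac{3}{5}}\right)^{2} = \left(\frac{1}{- \frac{18}{5}}\right)^{2} = \left(- \frac{5}{18}\right)^{2} = \frac{25}{324}$)
$\left(27671 - 47650\right) \left(21291 + w{\left(111 \right)}\right) = \left(27671 - 47650\right) \left(21291 + \frac{25}{324}\right) = \left(-19979\right) \frac{6898309}{324} = - \frac{137821315511}{324}$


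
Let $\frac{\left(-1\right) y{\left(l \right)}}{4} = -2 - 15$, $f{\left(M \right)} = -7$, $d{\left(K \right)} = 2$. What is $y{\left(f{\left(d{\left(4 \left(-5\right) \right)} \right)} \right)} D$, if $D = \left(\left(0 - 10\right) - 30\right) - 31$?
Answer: $-4828$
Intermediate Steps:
$y{\left(l \right)} = 68$ ($y{\left(l \right)} = - 4 \left(-2 - 15\right) = \left(-4\right) \left(-17\right) = 68$)
$D = -71$ ($D = \left(\left(0 - 10\right) - 30\right) - 31 = \left(-10 - 30\right) - 31 = -40 - 31 = -71$)
$y{\left(f{\left(d{\left(4 \left(-5\right) \right)} \right)} \right)} D = 68 \left(-71\right) = -4828$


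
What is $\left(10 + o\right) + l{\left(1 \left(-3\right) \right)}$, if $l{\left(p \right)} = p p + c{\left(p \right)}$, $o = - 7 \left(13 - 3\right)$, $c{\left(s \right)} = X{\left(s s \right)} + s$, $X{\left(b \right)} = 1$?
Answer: $-53$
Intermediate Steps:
$c{\left(s \right)} = 1 + s$
$o = -70$ ($o = \left(-7\right) 10 = -70$)
$l{\left(p \right)} = 1 + p + p^{2}$ ($l{\left(p \right)} = p p + \left(1 + p\right) = p^{2} + \left(1 + p\right) = 1 + p + p^{2}$)
$\left(10 + o\right) + l{\left(1 \left(-3\right) \right)} = \left(10 - 70\right) + \left(1 + 1 \left(-3\right) + \left(1 \left(-3\right)\right)^{2}\right) = -60 + \left(1 - 3 + \left(-3\right)^{2}\right) = -60 + \left(1 - 3 + 9\right) = -60 + 7 = -53$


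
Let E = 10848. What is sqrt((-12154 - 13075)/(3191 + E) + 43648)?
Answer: 9*sqrt(106202269317)/14039 ≈ 208.92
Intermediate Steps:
sqrt((-12154 - 13075)/(3191 + E) + 43648) = sqrt((-12154 - 13075)/(3191 + 10848) + 43648) = sqrt(-25229/14039 + 43648) = sqrt(612749043/14039) = 9*sqrt(106202269317)/14039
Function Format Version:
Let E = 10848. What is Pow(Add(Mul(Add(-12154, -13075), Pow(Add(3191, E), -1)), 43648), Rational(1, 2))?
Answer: Mul(Rational(9, 14039), Pow(106202269317, Rational(1, 2))) ≈ 208.92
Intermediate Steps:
Pow(Add(Mul(Add(-12154, -13075), Pow(Add(3191, E), -1)), 43648), Rational(1, 2)) = Pow(Add(Mul(Add(-12154, -13075), Pow(Add(3191, 10848), -1)), 43648), Rational(1, 2)) = Pow(Add(Mul(-25229, Pow(14039, -1)), 43648), Rational(1, 2)) = Pow(Add(Mul(-25229, Rational(1, 14039)), 43648), Rational(1, 2)) = Pow(Add(Rational(-25229, 14039), 43648), Rational(1, 2)) = Pow(Rational(612749043, 14039), Rational(1, 2)) = Mul(Rational(9, 14039), Pow(106202269317, Rational(1, 2)))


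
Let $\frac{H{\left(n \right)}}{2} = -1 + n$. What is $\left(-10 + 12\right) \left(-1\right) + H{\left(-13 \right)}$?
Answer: $-30$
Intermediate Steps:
$H{\left(n \right)} = -2 + 2 n$ ($H{\left(n \right)} = 2 \left(-1 + n\right) = -2 + 2 n$)
$\left(-10 + 12\right) \left(-1\right) + H{\left(-13 \right)} = \left(-10 + 12\right) \left(-1\right) + \left(-2 + 2 \left(-13\right)\right) = 2 \left(-1\right) - 28 = -2 - 28 = -30$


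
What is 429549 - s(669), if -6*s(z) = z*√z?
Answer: 429549 + 223*√669/2 ≈ 4.3243e+5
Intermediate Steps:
s(z) = -z^(3/2)/6 (s(z) = -z*√z/6 = -z^(3/2)/6)
429549 - s(669) = 429549 - (-1)*669^(3/2)/6 = 429549 - (-1)*669*√669/6 = 429549 - (-223)*√669/2 = 429549 + 223*√669/2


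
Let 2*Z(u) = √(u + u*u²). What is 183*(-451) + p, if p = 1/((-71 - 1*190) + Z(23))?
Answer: -10741422873/130147 - √12190/130147 ≈ -82533.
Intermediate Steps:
Z(u) = √(u + u³)/2 (Z(u) = √(u + u*u²)/2 = √(u + u³)/2)
p = 1/(-261 + √12190/2) (p = 1/((-71 - 1*190) + √(23 + 23³)/2) = 1/((-71 - 190) + √(23 + 12167)/2) = 1/(-261 + √12190/2) ≈ -0.0048592)
183*(-451) + p = 183*(-451) + (-522/130147 - √12190/130147) = -82533 + (-522/130147 - √12190/130147) = -10741422873/130147 - √12190/130147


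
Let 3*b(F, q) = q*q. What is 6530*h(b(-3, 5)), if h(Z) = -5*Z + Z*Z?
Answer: 1632500/9 ≈ 1.8139e+5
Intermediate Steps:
b(F, q) = q²/3 (b(F, q) = (q*q)/3 = q²/3)
h(Z) = Z² - 5*Z (h(Z) = -5*Z + Z² = Z² - 5*Z)
6530*h(b(-3, 5)) = 6530*(((⅓)*5²)*(-5 + (⅓)*5²)) = 6530*(((⅓)*25)*(-5 + (⅓)*25)) = 6530*(25*(-5 + 25/3)/3) = 6530*((25/3)*(10/3)) = 6530*(250/9) = 1632500/9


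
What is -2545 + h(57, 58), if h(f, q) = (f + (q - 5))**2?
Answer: 9555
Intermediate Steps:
h(f, q) = (-5 + f + q)**2 (h(f, q) = (f + (-5 + q))**2 = (-5 + f + q)**2)
-2545 + h(57, 58) = -2545 + (-5 + 57 + 58)**2 = -2545 + 110**2 = -2545 + 12100 = 9555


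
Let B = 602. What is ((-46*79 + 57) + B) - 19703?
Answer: -22678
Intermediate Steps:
((-46*79 + 57) + B) - 19703 = ((-46*79 + 57) + 602) - 19703 = ((-3634 + 57) + 602) - 19703 = (-3577 + 602) - 19703 = -2975 - 19703 = -22678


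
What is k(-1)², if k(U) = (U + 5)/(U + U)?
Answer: 4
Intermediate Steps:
k(U) = (5 + U)/(2*U) (k(U) = (5 + U)/((2*U)) = (5 + U)*(1/(2*U)) = (5 + U)/(2*U))
k(-1)² = ((½)*(5 - 1)/(-1))² = ((½)*(-1)*4)² = (-2)² = 4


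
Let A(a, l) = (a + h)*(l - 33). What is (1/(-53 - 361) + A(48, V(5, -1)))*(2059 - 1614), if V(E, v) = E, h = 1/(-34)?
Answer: -4206715385/7038 ≈ -5.9772e+5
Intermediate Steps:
h = -1/34 ≈ -0.029412
A(a, l) = (-33 + l)*(-1/34 + a) (A(a, l) = (a - 1/34)*(l - 33) = (-1/34 + a)*(-33 + l) = (-33 + l)*(-1/34 + a))
(1/(-53 - 361) + A(48, V(5, -1)))*(2059 - 1614) = (1/(-53 - 361) + (33/34 - 33*48 - 1/34*5 + 48*5))*(2059 - 1614) = (1/(-414) + (33/34 - 1584 - 5/34 + 240))*445 = (-1/414 - 22834/17)*445 = -9453293/7038*445 = -4206715385/7038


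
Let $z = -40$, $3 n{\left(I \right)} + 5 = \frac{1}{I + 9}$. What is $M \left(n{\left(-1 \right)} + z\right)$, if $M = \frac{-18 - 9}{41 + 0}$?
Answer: $\frac{8991}{328} \approx 27.412$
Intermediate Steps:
$n{\left(I \right)} = - \frac{5}{3} + \frac{1}{3 \left(9 + I\right)}$ ($n{\left(I \right)} = - \frac{5}{3} + \frac{1}{3 \left(I + 9\right)} = - \frac{5}{3} + \frac{1}{3 \left(9 + I\right)}$)
$M = - \frac{27}{41} \approx -0.65854$
$M \left(n{\left(-1 \right)} + z\right) = - \frac{27 \left(\frac{-44 - -5}{3 \left(9 - 1\right)} - 40\right)}{41} = - \frac{27 \left(\frac{-44 + 5}{3 \cdot 8} - 40\right)}{41} = - \frac{27 \left(\frac{1}{3} \cdot \frac{1}{8} \left(-39\right) - 40\right)}{41} = - \frac{27 \left(- \frac{13}{8} - 40\right)}{41} = \left(- \frac{27}{41}\right) \left(- \frac{333}{8}\right) = \frac{8991}{328}$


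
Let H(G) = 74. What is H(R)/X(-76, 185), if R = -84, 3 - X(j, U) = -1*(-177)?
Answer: -37/87 ≈ -0.42529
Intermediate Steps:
X(j, U) = -174 (X(j, U) = 3 - (-1)*(-177) = 3 - 1*177 = 3 - 177 = -174)
H(R)/X(-76, 185) = 74/(-174) = 74*(-1/174) = -37/87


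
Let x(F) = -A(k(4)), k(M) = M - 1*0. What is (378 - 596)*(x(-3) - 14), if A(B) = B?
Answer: 3924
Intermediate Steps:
k(M) = M (k(M) = M + 0 = M)
x(F) = -4 (x(F) = -1*4 = -4)
(378 - 596)*(x(-3) - 14) = (378 - 596)*(-4 - 14) = -218*(-18) = 3924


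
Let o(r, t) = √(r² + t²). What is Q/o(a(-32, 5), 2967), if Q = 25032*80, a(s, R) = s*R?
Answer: 2002560*√8828689/8828689 ≈ 673.96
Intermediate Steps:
a(s, R) = R*s
Q = 2002560
Q/o(a(-32, 5), 2967) = 2002560/(√((5*(-32))² + 2967²)) = 2002560/(√((-160)² + 8803089)) = 2002560/(√(25600 + 8803089)) = 2002560/(√8828689) = 2002560*(√8828689/8828689) = 2002560*√8828689/8828689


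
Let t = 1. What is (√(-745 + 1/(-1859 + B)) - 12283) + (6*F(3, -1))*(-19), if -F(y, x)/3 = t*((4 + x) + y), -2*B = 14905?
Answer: -10231 + I*√258378053351/18623 ≈ -10231.0 + 27.295*I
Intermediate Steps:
B = -14905/2 (B = -½*14905 = -14905/2 ≈ -7452.5)
F(y, x) = -12 - 3*x - 3*y (F(y, x) = -3*((4 + x) + y) = -3*(4 + x + y) = -12 - 3*x - 3*y)
(√(-745 + 1/(-1859 + B)) - 12283) + (6*F(3, -1))*(-19) = (√(-745 + 1/(-1859 - 14905/2)) - 12283) + (6*(-12 - 3*(-1) - 3*3))*(-19) = (√(-745 + 1/(-18623/2)) - 12283) + (6*(-12 + 3 - 9))*(-19) = (√(-745 - 2/18623) - 12283) + (6*(-18))*(-19) = (√(-13874137/18623) - 12283) - 108*(-19) = (I*√258378053351/18623 - 12283) + 2052 = (-12283 + I*√258378053351/18623) + 2052 = -10231 + I*√258378053351/18623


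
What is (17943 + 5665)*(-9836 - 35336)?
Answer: -1066420576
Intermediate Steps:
(17943 + 5665)*(-9836 - 35336) = 23608*(-45172) = -1066420576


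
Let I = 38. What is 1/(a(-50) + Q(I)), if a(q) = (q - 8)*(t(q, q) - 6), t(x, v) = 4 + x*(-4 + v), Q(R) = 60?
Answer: -1/156424 ≈ -6.3929e-6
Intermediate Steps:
a(q) = (-8 + q)*(-2 + q² - 4*q) (a(q) = (q - 8)*((4 - 4*q + q*q) - 6) = (-8 + q)*((4 - 4*q + q²) - 6) = (-8 + q)*((4 + q² - 4*q) - 6) = (-8 + q)*(-2 + q² - 4*q))
1/(a(-50) + Q(I)) = 1/((16 + (-50)³ - 12*(-50)² + 30*(-50)) + 60) = 1/((16 - 125000 - 12*2500 - 1500) + 60) = 1/((16 - 125000 - 30000 - 1500) + 60) = 1/(-156484 + 60) = 1/(-156424) = -1/156424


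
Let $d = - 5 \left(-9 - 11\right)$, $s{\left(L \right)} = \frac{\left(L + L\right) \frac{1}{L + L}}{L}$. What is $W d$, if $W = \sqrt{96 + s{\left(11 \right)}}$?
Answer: $\frac{100 \sqrt{11627}}{11} \approx 980.26$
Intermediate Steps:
$s{\left(L \right)} = \frac{1}{L}$ ($s{\left(L \right)} = \frac{2 L \frac{1}{2 L}}{L} = 1 \frac{1}{L} = \frac{1}{L}$)
$d = 100$ ($d = \left(-5\right) \left(-20\right) = 100$)
$W = \frac{\sqrt{11627}}{11}$ ($W = \sqrt{96 + \frac{1}{11}} = \sqrt{\frac{1057}{11}} = \frac{\sqrt{11627}}{11} \approx 9.8026$)
$W d = \frac{\sqrt{11627}}{11} \cdot 100 = \frac{100 \sqrt{11627}}{11}$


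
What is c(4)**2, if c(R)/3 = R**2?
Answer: 2304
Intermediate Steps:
c(R) = 3*R**2
c(4)**2 = (3*4**2)**2 = (3*16)**2 = 48**2 = 2304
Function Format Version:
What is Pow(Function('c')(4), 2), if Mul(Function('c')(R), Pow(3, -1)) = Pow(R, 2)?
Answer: 2304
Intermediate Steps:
Function('c')(R) = Mul(3, Pow(R, 2))
Pow(Function('c')(4), 2) = Pow(Mul(3, Pow(4, 2)), 2) = Pow(Mul(3, 16), 2) = Pow(48, 2) = 2304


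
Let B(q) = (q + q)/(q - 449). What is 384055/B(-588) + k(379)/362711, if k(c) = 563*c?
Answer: 20636480005891/60935448 ≈ 3.3866e+5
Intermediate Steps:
B(q) = 2*q/(-449 + q) (B(q) = (2*q)/(-449 + q) = 2*q/(-449 + q))
384055/B(-588) + k(379)/362711 = 384055/((2*(-588)/(-449 - 588))) + (563*379)/362711 = 384055/((2*(-588)/(-1037))) + 213377*(1/362711) = 384055/((2*(-588)*(-1/1037))) + 213377/362711 = 384055/(1176/1037) + 213377/362711 = 384055*(1037/1176) + 213377/362711 = 56895005/168 + 213377/362711 = 20636480005891/60935448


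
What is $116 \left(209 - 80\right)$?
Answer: $14964$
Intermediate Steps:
$116 \left(209 - 80\right) = 116 \cdot 129 = 14964$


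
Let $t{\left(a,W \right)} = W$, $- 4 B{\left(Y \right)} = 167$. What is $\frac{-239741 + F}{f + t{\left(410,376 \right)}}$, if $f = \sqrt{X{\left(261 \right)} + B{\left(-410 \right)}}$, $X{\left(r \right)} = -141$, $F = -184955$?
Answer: $- \frac{638742784}{566235} + \frac{849392 i \sqrt{731}}{566235} \approx -1128.1 + 40.557 i$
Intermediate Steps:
$B{\left(Y \right)} = - \frac{167}{4}$ ($B{\left(Y \right)} = \left(- \frac{1}{4}\right) 167 = - \frac{167}{4}$)
$f = \frac{i \sqrt{731}}{2}$ ($f = \sqrt{-141 - \frac{167}{4}} = \sqrt{- \frac{731}{4}} = \frac{i \sqrt{731}}{2} \approx 13.519 i$)
$\frac{-239741 + F}{f + t{\left(410,376 \right)}} = \frac{-239741 - 184955}{\frac{i \sqrt{731}}{2} + 376} = - \frac{424696}{376 + \frac{i \sqrt{731}}{2}}$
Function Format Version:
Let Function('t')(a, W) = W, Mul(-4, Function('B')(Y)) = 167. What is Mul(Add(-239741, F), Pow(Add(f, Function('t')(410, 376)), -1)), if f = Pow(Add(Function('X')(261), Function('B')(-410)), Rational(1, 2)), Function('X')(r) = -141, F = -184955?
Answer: Add(Rational(-638742784, 566235), Mul(Rational(849392, 566235), I, Pow(731, Rational(1, 2)))) ≈ Add(-1128.1, Mul(40.557, I))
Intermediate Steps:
Function('B')(Y) = Rational(-167, 4) (Function('B')(Y) = Mul(Rational(-1, 4), 167) = Rational(-167, 4))
f = Mul(Rational(1, 2), I, Pow(731, Rational(1, 2))) (f = Pow(Add(-141, Rational(-167, 4)), Rational(1, 2)) = Pow(Rational(-731, 4), Rational(1, 2)) = Mul(Rational(1, 2), I, Pow(731, Rational(1, 2))) ≈ Mul(13.519, I))
Mul(Add(-239741, F), Pow(Add(f, Function('t')(410, 376)), -1)) = Mul(Add(-239741, -184955), Pow(Add(Mul(Rational(1, 2), I, Pow(731, Rational(1, 2))), 376), -1)) = Mul(-424696, Pow(Add(376, Mul(Rational(1, 2), I, Pow(731, Rational(1, 2)))), -1))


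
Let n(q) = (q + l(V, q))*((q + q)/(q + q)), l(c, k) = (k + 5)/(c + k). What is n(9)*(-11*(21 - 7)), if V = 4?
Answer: -20174/13 ≈ -1551.8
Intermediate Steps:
l(c, k) = (5 + k)/(c + k)
n(q) = q + (5 + q)/(4 + q) (n(q) = (q + (5 + q)/(4 + q))*((q + q)/(q + q)) = (q + (5 + q)/(4 + q))*((2*q)/((2*q))) = (q + (5 + q)/(4 + q))*((2*q)*(1/(2*q))) = (q + (5 + q)/(4 + q))*1 = q + (5 + q)/(4 + q))
n(9)*(-11*(21 - 7)) = ((5 + 9 + 9*(4 + 9))/(4 + 9))*(-11*(21 - 7)) = ((5 + 9 + 9*13)/13)*(-11*14) = ((5 + 9 + 117)/13)*(-154) = ((1/13)*131)*(-154) = (131/13)*(-154) = -20174/13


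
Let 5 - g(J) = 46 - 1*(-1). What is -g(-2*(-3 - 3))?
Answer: 42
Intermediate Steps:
g(J) = -42 (g(J) = 5 - (46 - 1*(-1)) = 5 - (46 + 1) = 5 - 1*47 = 5 - 47 = -42)
-g(-2*(-3 - 3)) = -1*(-42) = 42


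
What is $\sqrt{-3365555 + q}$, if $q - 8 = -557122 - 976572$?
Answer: $i \sqrt{4899241} \approx 2213.4 i$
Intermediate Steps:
$q = -1533686$ ($q = 8 - 1533694 = -1533686$)
$\sqrt{-3365555 + q} = \sqrt{-3365555 - 1533686} = \sqrt{-4899241} = i \sqrt{4899241}$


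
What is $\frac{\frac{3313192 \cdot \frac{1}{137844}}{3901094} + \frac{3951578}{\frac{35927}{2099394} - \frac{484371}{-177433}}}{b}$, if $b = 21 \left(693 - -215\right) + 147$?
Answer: $\frac{98942573309146749852482080837}{1321632681108858720402461325} \approx 74.864$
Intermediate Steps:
$b = 19215$ ($b = 21 \left(693 + 215\right) + 147 = 21 \cdot 908 + 147 = 19068 + 147 = 19215$)
$\frac{\frac{3313192 \cdot \frac{1}{137844}}{3901094} + \frac{3951578}{\frac{35927}{2099394} - \frac{484371}{-177433}}}{b} = \frac{\frac{3313192 \cdot \frac{1}{137844}}{3901094} + \frac{3951578}{\frac{35927}{2099394} - \frac{484371}{-177433}}}{19215} = \left(3313192 \cdot \frac{1}{137844} \cdot \frac{1}{3901094} + \frac{3951578}{35927 \cdot \frac{1}{2099394} - - \frac{484371}{177433}}\right) \frac{1}{19215} = \left(\frac{828298}{34461} \cdot \frac{1}{3901094} + \frac{3951578}{\frac{35927}{2099394} + \frac{484371}{177433}}\right) \frac{1}{19215} = \left(\frac{414149}{67217800167} + \frac{3951578}{\frac{1023260206565}{372501775602}}\right) \frac{1}{19215} = \left(\frac{414149}{67217800167} + 3951578 \cdot \frac{372501775602}{1023260206565}\right) \frac{1}{19215} = \left(\frac{414149}{67217800167} + \frac{1471969821429799956}{1023260206565}\right) \frac{1}{19215} = \frac{98942573309146749852482080837}{68781300083729311496355} \cdot \frac{1}{19215} = \frac{98942573309146749852482080837}{1321632681108858720402461325}$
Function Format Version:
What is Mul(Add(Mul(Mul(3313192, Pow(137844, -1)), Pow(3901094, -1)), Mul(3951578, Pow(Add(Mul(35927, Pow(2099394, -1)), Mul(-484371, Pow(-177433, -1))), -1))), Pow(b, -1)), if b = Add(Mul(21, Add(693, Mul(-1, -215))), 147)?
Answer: Rational(98942573309146749852482080837, 1321632681108858720402461325) ≈ 74.864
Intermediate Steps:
b = 19215 (b = Add(Mul(21, Add(693, 215)), 147) = Add(Mul(21, 908), 147) = Add(19068, 147) = 19215)
Mul(Add(Mul(Mul(3313192, Pow(137844, -1)), Pow(3901094, -1)), Mul(3951578, Pow(Add(Mul(35927, Pow(2099394, -1)), Mul(-484371, Pow(-177433, -1))), -1))), Pow(b, -1)) = Mul(Add(Mul(Mul(3313192, Pow(137844, -1)), Pow(3901094, -1)), Mul(3951578, Pow(Add(Mul(35927, Pow(2099394, -1)), Mul(-484371, Pow(-177433, -1))), -1))), Pow(19215, -1)) = Mul(Add(Mul(Mul(3313192, Rational(1, 137844)), Rational(1, 3901094)), Mul(3951578, Pow(Add(Mul(35927, Rational(1, 2099394)), Mul(-484371, Rational(-1, 177433))), -1))), Rational(1, 19215)) = Mul(Add(Mul(Rational(828298, 34461), Rational(1, 3901094)), Mul(3951578, Pow(Add(Rational(35927, 2099394), Rational(484371, 177433)), -1))), Rational(1, 19215)) = Mul(Add(Rational(414149, 67217800167), Mul(3951578, Pow(Rational(1023260206565, 372501775602), -1))), Rational(1, 19215)) = Mul(Add(Rational(414149, 67217800167), Mul(3951578, Rational(372501775602, 1023260206565))), Rational(1, 19215)) = Mul(Add(Rational(414149, 67217800167), Rational(1471969821429799956, 1023260206565)), Rational(1, 19215)) = Mul(Rational(98942573309146749852482080837, 68781300083729311496355), Rational(1, 19215)) = Rational(98942573309146749852482080837, 1321632681108858720402461325)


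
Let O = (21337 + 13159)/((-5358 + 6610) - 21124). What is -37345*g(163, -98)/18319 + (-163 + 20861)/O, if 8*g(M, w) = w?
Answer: -67134096487/5642252 ≈ -11898.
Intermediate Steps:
g(M, w) = w/8
O = -1078/621 (O = 34496/(1252 - 21124) = 34496/(-19872) = 34496*(-1/19872) = -1078/621 ≈ -1.7359)
-37345*g(163, -98)/18319 + (-163 + 20861)/O = -37345/(18319/(((⅛)*(-98)))) + (-163 + 20861)/(-1078/621) = -37345/(18319/(-49/4)) + 20698*(-621/1078) = -37345/(18319*(-4/49)) - 6426729/539 = -37345/(-10468/7) - 6426729/539 = -37345*(-7/10468) - 6426729/539 = 261415/10468 - 6426729/539 = -67134096487/5642252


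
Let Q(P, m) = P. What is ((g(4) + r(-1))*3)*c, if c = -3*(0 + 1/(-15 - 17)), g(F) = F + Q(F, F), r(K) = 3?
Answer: 99/32 ≈ 3.0938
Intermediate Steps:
g(F) = 2*F (g(F) = F + F = 2*F)
c = 3/32 (c = -3*(0 + 1/(-32)) = -3*(0 - 1/32) = -3*(-1/32) = 3/32 ≈ 0.093750)
((g(4) + r(-1))*3)*c = ((2*4 + 3)*3)*(3/32) = ((8 + 3)*3)*(3/32) = (11*3)*(3/32) = 33*(3/32) = 99/32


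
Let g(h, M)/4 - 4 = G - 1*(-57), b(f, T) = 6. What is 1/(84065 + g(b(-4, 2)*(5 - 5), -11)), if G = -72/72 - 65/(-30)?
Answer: 3/252941 ≈ 1.1860e-5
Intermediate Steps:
G = 7/6 (G = -72*1/72 - 65*(-1/30) = -1 + 13/6 = 7/6 ≈ 1.1667)
g(h, M) = 746/3 (g(h, M) = 16 + 4*(7/6 - 1*(-57)) = 16 + 4*(7/6 + 57) = 16 + 4*(349/6) = 16 + 698/3 = 746/3)
1/(84065 + g(b(-4, 2)*(5 - 5), -11)) = 1/(84065 + 746/3) = 1/(252941/3) = 3/252941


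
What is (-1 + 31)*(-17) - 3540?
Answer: -4050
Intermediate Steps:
(-1 + 31)*(-17) - 3540 = 30*(-17) - 3540 = -510 - 3540 = -4050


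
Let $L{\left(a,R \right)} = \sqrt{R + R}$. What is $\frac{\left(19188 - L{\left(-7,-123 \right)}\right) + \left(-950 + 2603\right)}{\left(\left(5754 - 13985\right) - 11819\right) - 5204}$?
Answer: $- \frac{6947}{8418} + \frac{i \sqrt{246}}{25254} \approx -0.82526 + 0.00062107 i$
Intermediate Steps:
$L{\left(a,R \right)} = \sqrt{2} \sqrt{R}$ ($L{\left(a,R \right)} = \sqrt{2 R} = \sqrt{2} \sqrt{R}$)
$\frac{\left(19188 - L{\left(-7,-123 \right)}\right) + \left(-950 + 2603\right)}{\left(\left(5754 - 13985\right) - 11819\right) - 5204} = \frac{\left(19188 - \sqrt{2} \sqrt{-123}\right) + \left(-950 + 2603\right)}{\left(\left(5754 - 13985\right) - 11819\right) - 5204} = \frac{\left(19188 - \sqrt{2} i \sqrt{123}\right) + 1653}{\left(-8231 - 11819\right) - 5204} = \frac{\left(19188 - i \sqrt{246}\right) + 1653}{-20050 - 5204} = \frac{\left(19188 - i \sqrt{246}\right) + 1653}{-25254} = \left(20841 - i \sqrt{246}\right) \left(- \frac{1}{25254}\right) = - \frac{6947}{8418} + \frac{i \sqrt{246}}{25254}$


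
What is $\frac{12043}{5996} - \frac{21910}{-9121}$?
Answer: $\frac{34459509}{7812788} \approx 4.4107$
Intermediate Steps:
$\frac{12043}{5996} - \frac{21910}{-9121} = 12043 \cdot \frac{1}{5996} - - \frac{3130}{1303} = \frac{12043}{5996} + \frac{3130}{1303} = \frac{34459509}{7812788}$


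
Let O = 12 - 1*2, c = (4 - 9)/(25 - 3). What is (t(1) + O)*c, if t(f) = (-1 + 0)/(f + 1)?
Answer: -95/44 ≈ -2.1591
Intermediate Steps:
c = -5/22 ≈ -0.22727
O = 10 (O = 12 - 2 = 10)
t(f) = -1/(1 + f)
(t(1) + O)*c = (-1/(1 + 1) + 10)*(-5/22) = (-1/2 + 10)*(-5/22) = (-1*½ + 10)*(-5/22) = (-½ + 10)*(-5/22) = (19/2)*(-5/22) = -95/44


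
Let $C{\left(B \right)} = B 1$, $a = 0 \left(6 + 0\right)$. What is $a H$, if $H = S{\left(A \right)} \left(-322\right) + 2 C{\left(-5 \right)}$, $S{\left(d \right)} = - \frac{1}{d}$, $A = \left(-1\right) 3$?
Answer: $0$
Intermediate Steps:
$a = 0$ ($a = 0 \cdot 6 = 0$)
$C{\left(B \right)} = B$
$A = -3$
$H = - \frac{352}{3}$ ($H = - \frac{1}{-3} \left(-322\right) + 2 \left(-5\right) = \left(-1\right) \left(- \frac{1}{3}\right) \left(-322\right) - 10 = \frac{1}{3} \left(-322\right) - 10 = - \frac{322}{3} - 10 = - \frac{352}{3} \approx -117.33$)
$a H = 0 \left(- \frac{352}{3}\right) = 0$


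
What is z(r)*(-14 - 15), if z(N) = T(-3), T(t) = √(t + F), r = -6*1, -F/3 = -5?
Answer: -58*√3 ≈ -100.46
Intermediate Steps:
F = 15 (F = -3*(-5) = 15)
r = -6
T(t) = √(15 + t) (T(t) = √(t + 15) = √(15 + t))
z(N) = 2*√3 (z(N) = √(15 - 3) = √12 = 2*√3)
z(r)*(-14 - 15) = (2*√3)*(-14 - 15) = (2*√3)*(-29) = -58*√3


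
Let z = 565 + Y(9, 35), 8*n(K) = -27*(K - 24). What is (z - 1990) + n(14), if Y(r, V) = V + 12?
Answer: -5377/4 ≈ -1344.3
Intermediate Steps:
Y(r, V) = 12 + V
n(K) = 81 - 27*K/8 (n(K) = (-27*(K - 24))/8 = (-27*(-24 + K))/8 = (648 - 27*K)/8 = 81 - 27*K/8)
z = 612 (z = 565 + (12 + 35) = 565 + 47 = 612)
(z - 1990) + n(14) = (612 - 1990) + (81 - 27/8*14) = -1378 + (81 - 189/4) = -1378 + 135/4 = -5377/4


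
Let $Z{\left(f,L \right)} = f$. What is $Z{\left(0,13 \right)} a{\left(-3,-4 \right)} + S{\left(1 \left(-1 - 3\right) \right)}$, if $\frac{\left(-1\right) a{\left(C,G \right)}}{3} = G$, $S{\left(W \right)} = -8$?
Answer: $-8$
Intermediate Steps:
$a{\left(C,G \right)} = - 3 G$
$Z{\left(0,13 \right)} a{\left(-3,-4 \right)} + S{\left(1 \left(-1 - 3\right) \right)} = 0 \left(\left(-3\right) \left(-4\right)\right) - 8 = 0 \cdot 12 - 8 = 0 - 8 = -8$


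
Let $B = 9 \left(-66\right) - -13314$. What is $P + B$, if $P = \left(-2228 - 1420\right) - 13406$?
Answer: $-4334$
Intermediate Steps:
$P = -17054$ ($P = -3648 - 13406 = -17054$)
$B = 12720$ ($B = -594 + 13314 = 12720$)
$P + B = -17054 + 12720 = -4334$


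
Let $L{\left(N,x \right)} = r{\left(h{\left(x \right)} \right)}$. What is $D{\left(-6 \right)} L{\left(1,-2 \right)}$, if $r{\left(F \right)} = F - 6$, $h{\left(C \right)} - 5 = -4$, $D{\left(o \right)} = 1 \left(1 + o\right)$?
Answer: $25$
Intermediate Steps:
$D{\left(o \right)} = 1 + o$
$h{\left(C \right)} = 1$ ($h{\left(C \right)} = 5 - 4 = 1$)
$r{\left(F \right)} = -6 + F$ ($r{\left(F \right)} = F - 6 = -6 + F$)
$L{\left(N,x \right)} = -5$ ($L{\left(N,x \right)} = -6 + 1 = -5$)
$D{\left(-6 \right)} L{\left(1,-2 \right)} = \left(1 - 6\right) \left(-5\right) = \left(-5\right) \left(-5\right) = 25$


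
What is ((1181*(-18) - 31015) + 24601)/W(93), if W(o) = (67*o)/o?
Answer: -27672/67 ≈ -413.02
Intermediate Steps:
W(o) = 67
((1181*(-18) - 31015) + 24601)/W(93) = ((1181*(-18) - 31015) + 24601)/67 = ((-21258 - 31015) + 24601)*(1/67) = (-52273 + 24601)*(1/67) = -27672*1/67 = -27672/67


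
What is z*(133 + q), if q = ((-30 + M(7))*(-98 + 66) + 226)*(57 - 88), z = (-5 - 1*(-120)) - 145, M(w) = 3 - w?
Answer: 1218030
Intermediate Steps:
z = -30 (z = (-5 + 120) - 145 = 115 - 145 = -30)
q = -40734 (q = ((-30 + (3 - 1*7))*(-98 + 66) + 226)*(57 - 88) = ((-30 + (3 - 7))*(-32) + 226)*(-31) = ((-30 - 4)*(-32) + 226)*(-31) = (-34*(-32) + 226)*(-31) = (1088 + 226)*(-31) = 1314*(-31) = -40734)
z*(133 + q) = -30*(133 - 40734) = -30*(-40601) = 1218030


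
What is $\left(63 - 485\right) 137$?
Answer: $-57814$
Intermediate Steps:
$\left(63 - 485\right) 137 = \left(-422\right) 137 = -57814$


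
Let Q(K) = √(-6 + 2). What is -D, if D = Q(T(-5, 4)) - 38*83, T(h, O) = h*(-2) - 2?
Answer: 3154 - 2*I ≈ 3154.0 - 2.0*I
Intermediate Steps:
T(h, O) = -2 - 2*h (T(h, O) = -2*h - 2 = -2 - 2*h)
Q(K) = 2*I (Q(K) = √(-4) = 2*I)
D = -3154 + 2*I (D = 2*I - 38*83 = 2*I - 3154 = -3154 + 2*I ≈ -3154.0 + 2.0*I)
-D = -(-3154 + 2*I) = 3154 - 2*I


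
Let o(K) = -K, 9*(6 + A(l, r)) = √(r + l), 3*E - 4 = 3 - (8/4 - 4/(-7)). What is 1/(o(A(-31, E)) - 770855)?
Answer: -1311214149/1010748115543121 + 18*I*√3255/1010748115543121 ≈ -1.2973e-6 + 1.016e-12*I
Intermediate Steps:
E = 31/21 (E = 4/3 + (3 - (8/4 - 4/(-7)))/3 = 4/3 + (3 - (8*(¼) - 4*(-⅐)))/3 = 4/3 + (3 - (2 + 4/7))/3 = 4/3 + (3 - 1*18/7)/3 = 4/3 + (3 - 18/7)/3 = 4/3 + (⅓)*(3/7) = 4/3 + ⅐ = 31/21 ≈ 1.4762)
A(l, r) = -6 + √(l + r)/9 (A(l, r) = -6 + √(r + l)/9 = -6 + √(l + r)/9)
1/(o(A(-31, E)) - 770855) = 1/(-(-6 + √(-31 + 31/21)/9) - 770855) = 1/(-(-6 + √(-620/21)/9) - 770855) = 1/(-(-6 + (2*I*√3255/21)/9) - 770855) = 1/(-(-6 + 2*I*√3255/189) - 770855) = 1/((6 - 2*I*√3255/189) - 770855) = 1/(-770849 - 2*I*√3255/189)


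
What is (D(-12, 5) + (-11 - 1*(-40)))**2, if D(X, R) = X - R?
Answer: 144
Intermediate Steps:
(D(-12, 5) + (-11 - 1*(-40)))**2 = ((-12 - 1*5) + (-11 - 1*(-40)))**2 = ((-12 - 5) + (-11 + 40))**2 = (-17 + 29)**2 = 12**2 = 144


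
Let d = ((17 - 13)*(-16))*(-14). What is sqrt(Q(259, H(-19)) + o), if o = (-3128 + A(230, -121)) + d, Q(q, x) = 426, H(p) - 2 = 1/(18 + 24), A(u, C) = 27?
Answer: I*sqrt(1779) ≈ 42.178*I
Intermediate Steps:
d = 896 (d = (4*(-16))*(-14) = -64*(-14) = 896)
H(p) = 85/42 (H(p) = 2 + 1/(18 + 24) = 2 + 1/42 = 85/42)
o = -2205 (o = (-3128 + 27) + 896 = -3101 + 896 = -2205)
sqrt(Q(259, H(-19)) + o) = sqrt(426 - 2205) = sqrt(-1779) = I*sqrt(1779)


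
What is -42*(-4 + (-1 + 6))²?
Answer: -42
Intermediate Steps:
-42*(-4 + (-1 + 6))² = -42*(-4 + 5)² = -42*1² = -42*1 = -42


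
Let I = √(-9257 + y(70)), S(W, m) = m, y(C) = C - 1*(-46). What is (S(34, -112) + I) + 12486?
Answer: 12374 + I*√9141 ≈ 12374.0 + 95.609*I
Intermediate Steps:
y(C) = 46 + C (y(C) = C + 46 = 46 + C)
I = I*√9141 (I = √(-9257 + (46 + 70)) = √(-9257 + 116) = √(-9141) = I*√9141 ≈ 95.609*I)
(S(34, -112) + I) + 12486 = (-112 + I*√9141) + 12486 = 12374 + I*√9141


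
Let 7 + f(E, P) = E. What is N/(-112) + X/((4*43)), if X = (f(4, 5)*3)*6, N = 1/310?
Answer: -468763/1492960 ≈ -0.31398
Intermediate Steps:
f(E, P) = -7 + E
N = 1/310 ≈ 0.0032258
X = -54 (X = ((-7 + 4)*3)*6 = -3*3*6 = -9*6 = -54)
N/(-112) + X/((4*43)) = (1/310)/(-112) - 54/(4*43) = (1/310)*(-1/112) - 54/172 = -1/34720 - 54*1/172 = -1/34720 - 27/86 = -468763/1492960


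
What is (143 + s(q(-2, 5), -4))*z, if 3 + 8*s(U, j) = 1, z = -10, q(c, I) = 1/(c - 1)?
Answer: -2855/2 ≈ -1427.5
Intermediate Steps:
q(c, I) = 1/(-1 + c)
s(U, j) = -¼ (s(U, j) = -3/8 + (⅛)*1 = -3/8 + ⅛ = -¼)
(143 + s(q(-2, 5), -4))*z = (143 - ¼)*(-10) = (571/4)*(-10) = -2855/2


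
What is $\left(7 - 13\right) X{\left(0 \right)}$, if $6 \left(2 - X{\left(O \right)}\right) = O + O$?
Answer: $-12$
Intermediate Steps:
$X{\left(O \right)} = 2 - \frac{O}{3}$ ($X{\left(O \right)} = 2 - \frac{O + O}{6} = 2 - \frac{2 O}{6} = 2 - \frac{O}{3}$)
$\left(7 - 13\right) X{\left(0 \right)} = \left(7 - 13\right) \left(2 - 0\right) = - 6 \left(2 + 0\right) = \left(-6\right) 2 = -12$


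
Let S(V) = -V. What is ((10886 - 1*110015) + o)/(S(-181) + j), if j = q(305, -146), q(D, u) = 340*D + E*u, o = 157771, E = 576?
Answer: 58642/19785 ≈ 2.9640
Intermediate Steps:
q(D, u) = 340*D + 576*u
j = 19604 (j = 340*305 + 576*(-146) = 103700 - 84096 = 19604)
((10886 - 1*110015) + o)/(S(-181) + j) = ((10886 - 1*110015) + 157771)/(-1*(-181) + 19604) = ((10886 - 110015) + 157771)/(181 + 19604) = (-99129 + 157771)/19785 = 58642*(1/19785) = 58642/19785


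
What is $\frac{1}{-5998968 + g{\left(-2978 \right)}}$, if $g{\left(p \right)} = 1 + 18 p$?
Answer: $- \frac{1}{6052571} \approx -1.6522 \cdot 10^{-7}$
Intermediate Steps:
$\frac{1}{-5998968 + g{\left(-2978 \right)}} = \frac{1}{-5998968 + \left(1 + 18 \left(-2978\right)\right)} = \frac{1}{-5998968 + \left(1 - 53604\right)} = \frac{1}{-5998968 - 53603} = \frac{1}{-6052571} = - \frac{1}{6052571}$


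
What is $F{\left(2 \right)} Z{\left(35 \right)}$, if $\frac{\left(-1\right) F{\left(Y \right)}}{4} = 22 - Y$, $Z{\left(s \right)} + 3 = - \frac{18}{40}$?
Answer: $276$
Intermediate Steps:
$Z{\left(s \right)} = - \frac{69}{20}$ ($Z{\left(s \right)} = -3 - \frac{18}{40} = -3 - \frac{9}{20} = - \frac{69}{20}$)
$F{\left(Y \right)} = -88 + 4 Y$ ($F{\left(Y \right)} = - 4 \left(22 - Y\right) = -88 + 4 Y$)
$F{\left(2 \right)} Z{\left(35 \right)} = \left(-88 + 4 \cdot 2\right) \left(- \frac{69}{20}\right) = \left(-88 + 8\right) \left(- \frac{69}{20}\right) = \left(-80\right) \left(- \frac{69}{20}\right) = 276$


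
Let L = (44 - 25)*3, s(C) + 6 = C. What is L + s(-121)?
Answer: -70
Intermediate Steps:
s(C) = -6 + C
L = 57 (L = 19*3 = 57)
L + s(-121) = 57 + (-6 - 121) = 57 - 127 = -70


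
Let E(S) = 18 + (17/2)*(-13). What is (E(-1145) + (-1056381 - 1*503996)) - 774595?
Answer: -4670129/2 ≈ -2.3351e+6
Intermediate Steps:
E(S) = -185/2 (E(S) = 18 + (17*(½))*(-13) = 18 + (17/2)*(-13) = 18 - 221/2 = -185/2)
(E(-1145) + (-1056381 - 1*503996)) - 774595 = (-185/2 + (-1056381 - 1*503996)) - 774595 = (-185/2 + (-1056381 - 503996)) - 774595 = (-185/2 - 1560377) - 774595 = -3120939/2 - 774595 = -4670129/2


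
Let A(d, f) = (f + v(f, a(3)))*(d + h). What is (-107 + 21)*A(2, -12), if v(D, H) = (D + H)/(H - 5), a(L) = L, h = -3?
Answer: -645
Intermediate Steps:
v(D, H) = (D + H)/(-5 + H)
A(d, f) = (-3 + d)*(-3/2 + f/2) (A(d, f) = (f + (f + 3)/(-5 + 3))*(d - 3) = (f + (3 + f)/(-2))*(-3 + d) = (f - (3 + f)/2)*(-3 + d) = (f + (-3/2 - f/2))*(-3 + d) = (-3/2 + f/2)*(-3 + d) = (-3 + d)*(-3/2 + f/2))
(-107 + 21)*A(2, -12) = (-107 + 21)*(9/2 - 3/2*2 - 3/2*(-12) + (1/2)*2*(-12)) = -86*(9/2 - 3 + 18 - 12) = -86*15/2 = -645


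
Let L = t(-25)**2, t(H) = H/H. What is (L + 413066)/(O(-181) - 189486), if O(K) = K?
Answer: -413067/189667 ≈ -2.1779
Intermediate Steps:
t(H) = 1
L = 1 (L = 1**2 = 1)
(L + 413066)/(O(-181) - 189486) = (1 + 413066)/(-181 - 189486) = 413067/(-189667) = 413067*(-1/189667) = -413067/189667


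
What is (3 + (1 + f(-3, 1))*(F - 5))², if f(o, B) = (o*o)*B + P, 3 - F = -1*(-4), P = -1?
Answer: 2601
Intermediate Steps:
F = -1 (F = 3 - (-1)*(-4) = 3 - 1*4 = 3 - 4 = -1)
f(o, B) = -1 + B*o² (f(o, B) = (o*o)*B - 1 = o²*B - 1 = B*o² - 1 = -1 + B*o²)
(3 + (1 + f(-3, 1))*(F - 5))² = (3 + (1 + (-1 + 1*(-3)²))*(-1 - 5))² = (3 + (1 + (-1 + 1*9))*(-6))² = (3 + (1 + (-1 + 9))*(-6))² = (3 + (1 + 8)*(-6))² = (3 + 9*(-6))² = (3 - 54)² = (-51)² = 2601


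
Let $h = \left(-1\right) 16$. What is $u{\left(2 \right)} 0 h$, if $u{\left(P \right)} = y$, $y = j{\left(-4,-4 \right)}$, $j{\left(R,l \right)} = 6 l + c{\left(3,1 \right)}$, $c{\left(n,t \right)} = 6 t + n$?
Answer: $0$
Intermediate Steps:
$c{\left(n,t \right)} = n + 6 t$
$j{\left(R,l \right)} = 9 + 6 l$ ($j{\left(R,l \right)} = 6 l + \left(3 + 6 \cdot 1\right) = 6 l + \left(3 + 6\right) = 6 l + 9 = 9 + 6 l$)
$y = -15$ ($y = 9 + 6 \left(-4\right) = 9 - 24 = -15$)
$u{\left(P \right)} = -15$
$h = -16$
$u{\left(2 \right)} 0 h = \left(-15\right) 0 \left(-16\right) = 0 \left(-16\right) = 0$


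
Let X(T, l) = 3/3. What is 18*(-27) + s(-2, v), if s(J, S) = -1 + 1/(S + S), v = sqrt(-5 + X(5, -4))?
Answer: -487 - I/4 ≈ -487.0 - 0.25*I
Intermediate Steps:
X(T, l) = 1 (X(T, l) = 3*(1/3) = 1)
v = 2*I (v = sqrt(-5 + 1) = sqrt(-4) = 2*I ≈ 2.0*I)
s(J, S) = -1 + 1/(2*S)
18*(-27) + s(-2, v) = 18*(-27) + (1/2 - 2*I)/((2*I)) = -486 + (-I/2)*(1/2 - 2*I) = -486 - I*(1/2 - 2*I)/2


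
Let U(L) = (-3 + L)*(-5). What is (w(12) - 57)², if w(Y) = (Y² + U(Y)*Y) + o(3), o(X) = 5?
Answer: 200704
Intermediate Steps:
U(L) = 15 - 5*L
w(Y) = 5 + Y² + Y*(15 - 5*Y) (w(Y) = (Y² + (15 - 5*Y)*Y) + 5 = (Y² + Y*(15 - 5*Y)) + 5 = 5 + Y² + Y*(15 - 5*Y))
(w(12) - 57)² = ((5 - 4*12² + 15*12) - 57)² = ((5 - 4*144 + 180) - 57)² = ((5 - 576 + 180) - 57)² = (-391 - 57)² = (-448)² = 200704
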